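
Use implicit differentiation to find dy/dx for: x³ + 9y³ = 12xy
Differentiate both sides with respect to x, treating y as y(x). By the chain rule, any term containing y contributes a factor of y' = dy/dx when we differentiate it.

Move every term to one side and write the relation as F(x, y) = 0. Term by term,
  d/dx[x^3] = 3x^2
  d/dx[-12xy] = -12x·y' - 12y
  d/dx[9y^3] = 27y^2·y'

The pieces without y' make up ∂F/∂x and the coefficient of y' is ∂F/∂y:
  ∂F/∂x = 3x^2 - 12y,
  ∂F/∂y = -12x + 27y^2.

Since d/dx[F] = ∂F/∂x + (∂F/∂y)·y' = 0, solve for y':
  (∂F/∂y)·y' = -∂F/∂x
  dy/dx = -(∂F/∂x)/(∂F/∂y) = -(3x^2 - 12y)/(-12x + 27y^2) = (x^2 - 4y)/(4x - 9y^2)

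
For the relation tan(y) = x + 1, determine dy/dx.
Take d/dx of both sides. Since y is implicitly a function of x, the chain rule attaches a y' = dy/dx factor whenever we differentiate through y.

Set F(x, y) = (left side) − (right side), so the curve is F = 0. Differentiating each term of F:
  d/dx[-x] = -1
  d/dx[tan(y)] = y'(tan(y)^2 + 1)
  d/dx[-1] = 0

Collecting, the y'-free part is the partial derivative in x and the y' coefficient is the partial derivative in y:
  ∂F/∂x = -1
  ∂F/∂y = tan(y)^2 + 1

so d/dx[F(x, y(x))] = ∂F/∂x + (∂F/∂y)·y' = 0. Rearranging,
  dy/dx = -(∂F/∂x)/(∂F/∂y) = -(-1)/(tan(y)^2 + 1) = cos(y)^2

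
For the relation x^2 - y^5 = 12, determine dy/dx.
Take d/dx of both sides. Since y is implicitly a function of x, the chain rule attaches a y' = dy/dx factor whenever we differentiate through y.

Set F(x, y) = (left side) − (right side), so the curve is F = 0. Differentiating each term of F:
  d/dx[x^2] = 2x
  d/dx[-y^5] = -5y^4·y'
  d/dx[-12] = 0

Collecting, the y'-free part is the partial derivative in x and the y' coefficient is the partial derivative in y:
  ∂F/∂x = 2x
  ∂F/∂y = -5y^4

so d/dx[F(x, y(x))] = ∂F/∂x + (∂F/∂y)·y' = 0. Rearranging,
  dy/dx = -(∂F/∂x)/(∂F/∂y) = -(2x)/(-5y^4) = 2x/(5y^4)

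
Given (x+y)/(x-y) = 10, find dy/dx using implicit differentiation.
Differentiate both sides with respect to x, treating y as y(x). By the chain rule, any term containing y contributes a factor of y' = dy/dx when we differentiate it.

Move every term to one side and write the relation as F(x, y) = 0. Term by term,
  d/dx[(x + y)/(x - y)] = (y' + 1)/(x - y) + (x + y)(y' - 1)/(x - y)^2
  d/dx[-10] = 0

The pieces without y' make up ∂F/∂x and the coefficient of y' is ∂F/∂y:
  ∂F/∂x = 1/(x - y) - (x + y)/(x - y)^2,
  ∂F/∂y = 1/(x - y) + (x + y)/(x - y)^2.

Since d/dx[F] = ∂F/∂x + (∂F/∂y)·y' = 0, solve for y':
  (∂F/∂y)·y' = -∂F/∂x
  dy/dx = -(∂F/∂x)/(∂F/∂y) = -(1/(x - y) - (x + y)/(x - y)^2)/(1/(x - y) + (x + y)/(x - y)^2)
        = -(-2y/(x - y)^2)/(2x/(x - y)^2) = y/x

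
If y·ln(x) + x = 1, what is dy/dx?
Differentiate both sides with respect to x, treating y as y(x). By the chain rule, any term containing y contributes a factor of y' = dy/dx when we differentiate it.

Move every term to one side and write the relation as F(x, y) = 0. Term by term,
  d/dx[x] = 1
  d/dx[y·ln(x)] = y'·ln(x) + y/x
  d/dx[-1] = 0

The pieces without y' make up ∂F/∂x and the coefficient of y' is ∂F/∂y:
  ∂F/∂x = 1 + y/x,
  ∂F/∂y = ln(x).

Since d/dx[F] = ∂F/∂x + (∂F/∂y)·y' = 0, solve for y':
  (∂F/∂y)·y' = -∂F/∂x
  dy/dx = -(∂F/∂x)/(∂F/∂y) = -(1 + y/x)/(ln(x))
        = -((x + y)/x)/(ln(x)) = (-x - y)/(x·ln(x))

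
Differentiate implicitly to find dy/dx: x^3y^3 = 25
Differentiate both sides with respect to x, treating y as y(x). By the chain rule, any term containing y contributes a factor of y' = dy/dx when we differentiate it.

Move every term to one side and write the relation as F(x, y) = 0. Term by term,
  d/dx[x^3y^3] = 3x^3y^2·y' + 3x^2y^3
  d/dx[-25] = 0

The pieces without y' make up ∂F/∂x and the coefficient of y' is ∂F/∂y:
  ∂F/∂x = 3x^2y^3,
  ∂F/∂y = 3x^3y^2.

Since d/dx[F] = ∂F/∂x + (∂F/∂y)·y' = 0, solve for y':
  (∂F/∂y)·y' = -∂F/∂x
  dy/dx = -(∂F/∂x)/(∂F/∂y) = -(3x^2y^3)/(3x^3y^2) = -y/x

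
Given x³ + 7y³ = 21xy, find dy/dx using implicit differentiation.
Differentiate the relation implicitly: treat y = y(x) and apply the chain rule, so every y-derivative picks up a y' = dy/dx factor.

With everything moved to the left-hand side, differentiate term by term:
  d/dx[x^3] = 3x^2
  d/dx[-21xy] = -21x·y' - 21y
  d/dx[7y^3] = 21y^2·y'

Separating the contributions that come from x directly and those that come through y:
  without y':      3x^2 - 21y
  multiplying y':  -21x + 21y^2

so (3x^2 - 21y) + (-21x + 21y^2)·y' = 0, and therefore
  dy/dx = -(3x^2 - 21y)/(-21x + 21y^2) = (x^2/7 - y)/(x - y^2)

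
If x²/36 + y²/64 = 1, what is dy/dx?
Differentiate both sides with respect to x, treating y as y(x). By the chain rule, any term containing y contributes a factor of y' = dy/dx when we differentiate it.

Move every term to one side and write the relation as F(x, y) = 0. Term by term,
  d/dx[x^2/36] = x/18
  d/dx[y^2/64] = y·y'/32
  d/dx[-1] = 0

The pieces without y' make up ∂F/∂x and the coefficient of y' is ∂F/∂y:
  ∂F/∂x = x/18,
  ∂F/∂y = y/32.

Since d/dx[F] = ∂F/∂x + (∂F/∂y)·y' = 0, solve for y':
  (∂F/∂y)·y' = -∂F/∂x
  dy/dx = -(∂F/∂x)/(∂F/∂y) = -(x/18)/(y/32) = -16x/(9y)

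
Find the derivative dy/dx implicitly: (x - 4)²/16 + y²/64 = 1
Apply d/dx to both sides, remembering that y depends on x. Each occurrence of y therefore brings in a y' = dy/dx via the chain rule.

With F(x, y) equal to the left-hand side minus the right, differentiate F term by term:
  d/dx[y^2/64] = y·y'/32
  d/dx[(x - 4)^2/16] = x/8 - 1/2
  d/dx[-1] = 0
Adding these up, d/dx[F] = 0 becomes
  (x/8 - 1/2) + (y/32)·y' = 0,
so isolating y',
  dy/dx = -(x/8 - 1/2)/(y/32)
        = -((x - 4)/8)/(y/32) = 4(4 - x)/y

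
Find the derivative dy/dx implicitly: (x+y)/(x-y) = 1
Differentiate both sides with respect to x, treating y as y(x). By the chain rule, any term containing y contributes a factor of y' = dy/dx when we differentiate it.

Move every term to one side and write the relation as F(x, y) = 0. Term by term,
  d/dx[(x + y)/(x - y)] = (y' + 1)/(x - y) + (x + y)(y' - 1)/(x - y)^2
  d/dx[-1] = 0

The pieces without y' make up ∂F/∂x and the coefficient of y' is ∂F/∂y:
  ∂F/∂x = 1/(x - y) - (x + y)/(x - y)^2,
  ∂F/∂y = 1/(x - y) + (x + y)/(x - y)^2.

Since d/dx[F] = ∂F/∂x + (∂F/∂y)·y' = 0, solve for y':
  (∂F/∂y)·y' = -∂F/∂x
  dy/dx = -(∂F/∂x)/(∂F/∂y) = -(1/(x - y) - (x + y)/(x - y)^2)/(1/(x - y) + (x + y)/(x - y)^2)
        = -(-2y/(x - y)^2)/(2x/(x - y)^2) = y/x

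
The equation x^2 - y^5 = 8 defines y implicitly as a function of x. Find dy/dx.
Differentiate the relation implicitly: treat y = y(x) and apply the chain rule, so every y-derivative picks up a y' = dy/dx factor.

With everything moved to the left-hand side, differentiate term by term:
  d/dx[x^2] = 2x
  d/dx[-y^5] = -5y^4·y'
  d/dx[-8] = 0

Separating the contributions that come from x directly and those that come through y:
  without y':      2x
  multiplying y':  -5y^4

so (2x) + (-5y^4)·y' = 0, and therefore
  dy/dx = -(2x)/(-5y^4) = 2x/(5y^4)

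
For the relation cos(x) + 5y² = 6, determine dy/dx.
Differentiate the relation implicitly: treat y = y(x) and apply the chain rule, so every y-derivative picks up a y' = dy/dx factor.

With everything moved to the left-hand side, differentiate term by term:
  d/dx[5y^2] = 10y·y'
  d/dx[cos(x)] = -sin(x)
  d/dx[-6] = 0

Separating the contributions that come from x directly and those that come through y:
  without y':      -sin(x)
  multiplying y':  10y

so (-sin(x)) + (10y)·y' = 0, and therefore
  dy/dx = -(-sin(x))/(10y) = sin(x)/(10y)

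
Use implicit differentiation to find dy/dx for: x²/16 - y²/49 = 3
Apply d/dx to both sides, remembering that y depends on x. Each occurrence of y therefore brings in a y' = dy/dx via the chain rule.

With F(x, y) equal to the left-hand side minus the right, differentiate F term by term:
  d/dx[x^2/16] = x/8
  d/dx[-y^2/49] = -2y·y'/49
  d/dx[-3] = 0
Adding these up, d/dx[F] = 0 becomes
  (x/8) + (-2y/49)·y' = 0,
so isolating y',
  dy/dx = -(x/8)/(-2y/49) = 49x/(16y)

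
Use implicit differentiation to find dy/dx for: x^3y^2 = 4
Take d/dx of both sides. Since y is implicitly a function of x, the chain rule attaches a y' = dy/dx factor whenever we differentiate through y.

Set F(x, y) = (left side) − (right side), so the curve is F = 0. Differentiating each term of F:
  d/dx[x^3y^2] = 2x^3y·y' + 3x^2y^2
  d/dx[-4] = 0

Collecting, the y'-free part is the partial derivative in x and the y' coefficient is the partial derivative in y:
  ∂F/∂x = 3x^2y^2
  ∂F/∂y = 2x^3y

so d/dx[F(x, y(x))] = ∂F/∂x + (∂F/∂y)·y' = 0. Rearranging,
  dy/dx = -(∂F/∂x)/(∂F/∂y) = -(3x^2y^2)/(2x^3y) = -3y/(2x)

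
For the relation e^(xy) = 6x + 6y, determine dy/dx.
Differentiate the relation implicitly: treat y = y(x) and apply the chain rule, so every y-derivative picks up a y' = dy/dx factor.

With everything moved to the left-hand side, differentiate term by term:
  d/dx[-6x] = -6
  d/dx[-6y] = -6·y'
  d/dx[e^(xy)] = (x·y' + y)·e^(xy)

Separating the contributions that come from x directly and those that come through y:
  without y':      y·e^(xy) - 6
  multiplying y':  x·e^(xy) - 6

so (y·e^(xy) - 6) + (x·e^(xy) - 6)·y' = 0, and therefore
  dy/dx = -(y·e^(xy) - 6)/(x·e^(xy) - 6) = (-y·e^(xy) + 6)/(x·e^(xy) - 6)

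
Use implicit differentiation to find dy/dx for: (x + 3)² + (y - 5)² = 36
Differentiate both sides with respect to x, treating y as y(x). By the chain rule, any term containing y contributes a factor of y' = dy/dx when we differentiate it.

Move every term to one side and write the relation as F(x, y) = 0. Term by term,
  d/dx[(x + 3)^2] = 2x + 6
  d/dx[(y - 5)^2] = 2·y'(y - 5)
  d/dx[-36] = 0

The pieces without y' make up ∂F/∂x and the coefficient of y' is ∂F/∂y:
  ∂F/∂x = 2x + 6,
  ∂F/∂y = 2y - 10.

Since d/dx[F] = ∂F/∂x + (∂F/∂y)·y' = 0, solve for y':
  (∂F/∂y)·y' = -∂F/∂x
  dy/dx = -(∂F/∂x)/(∂F/∂y) = -(2x + 6)/(2y - 10) = (-x - 3)/(y - 5)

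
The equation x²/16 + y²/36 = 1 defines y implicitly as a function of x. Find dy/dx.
Differentiate both sides with respect to x, treating y as y(x). By the chain rule, any term containing y contributes a factor of y' = dy/dx when we differentiate it.

Move every term to one side and write the relation as F(x, y) = 0. Term by term,
  d/dx[x^2/16] = x/8
  d/dx[y^2/36] = y·y'/18
  d/dx[-1] = 0

The pieces without y' make up ∂F/∂x and the coefficient of y' is ∂F/∂y:
  ∂F/∂x = x/8,
  ∂F/∂y = y/18.

Since d/dx[F] = ∂F/∂x + (∂F/∂y)·y' = 0, solve for y':
  (∂F/∂y)·y' = -∂F/∂x
  dy/dx = -(∂F/∂x)/(∂F/∂y) = -(x/8)/(y/18) = -9x/(4y)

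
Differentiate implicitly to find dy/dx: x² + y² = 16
Apply d/dx to both sides, remembering that y depends on x. Each occurrence of y therefore brings in a y' = dy/dx via the chain rule.

With F(x, y) equal to the left-hand side minus the right, differentiate F term by term:
  d/dx[x^2] = 2x
  d/dx[y^2] = 2y·y'
  d/dx[-16] = 0
Adding these up, d/dx[F] = 0 becomes
  (2x) + (2y)·y' = 0,
so isolating y',
  dy/dx = -(2x)/(2y) = -x/y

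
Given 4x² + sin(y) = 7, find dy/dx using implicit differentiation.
Apply d/dx to both sides, remembering that y depends on x. Each occurrence of y therefore brings in a y' = dy/dx via the chain rule.

With F(x, y) equal to the left-hand side minus the right, differentiate F term by term:
  d/dx[4x^2] = 8x
  d/dx[sin(y)] = y'·cos(y)
  d/dx[-7] = 0
Adding these up, d/dx[F] = 0 becomes
  (8x) + (cos(y))·y' = 0,
so isolating y',
  dy/dx = -(8x)/(cos(y)) = -8x/cos(y)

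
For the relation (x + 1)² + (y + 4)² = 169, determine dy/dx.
Apply d/dx to both sides, remembering that y depends on x. Each occurrence of y therefore brings in a y' = dy/dx via the chain rule.

With F(x, y) equal to the left-hand side minus the right, differentiate F term by term:
  d/dx[(x + 1)^2] = 2x + 2
  d/dx[(y + 4)^2] = 2·y'(y + 4)
  d/dx[-169] = 0
Adding these up, d/dx[F] = 0 becomes
  (2x + 2) + (2y + 8)·y' = 0,
so isolating y',
  dy/dx = -(2x + 2)/(2y + 8) = (-x - 1)/(y + 4)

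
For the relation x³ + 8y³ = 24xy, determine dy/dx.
Apply d/dx to both sides, remembering that y depends on x. Each occurrence of y therefore brings in a y' = dy/dx via the chain rule.

With F(x, y) equal to the left-hand side minus the right, differentiate F term by term:
  d/dx[x^3] = 3x^2
  d/dx[-24xy] = -24x·y' - 24y
  d/dx[8y^3] = 24y^2·y'
Adding these up, d/dx[F] = 0 becomes
  (3x^2 - 24y) + (-24x + 24y^2)·y' = 0,
so isolating y',
  dy/dx = -(3x^2 - 24y)/(-24x + 24y^2) = (x^2/8 - y)/(x - y^2)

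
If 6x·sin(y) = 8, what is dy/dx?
Take d/dx of both sides. Since y is implicitly a function of x, the chain rule attaches a y' = dy/dx factor whenever we differentiate through y.

Set F(x, y) = (left side) − (right side), so the curve is F = 0. Differentiating each term of F:
  d/dx[6x·sin(y)] = 6x·y'·cos(y) + 6sin(y)
  d/dx[-8] = 0

Collecting, the y'-free part is the partial derivative in x and the y' coefficient is the partial derivative in y:
  ∂F/∂x = 6sin(y)
  ∂F/∂y = 6x·cos(y)

so d/dx[F(x, y(x))] = ∂F/∂x + (∂F/∂y)·y' = 0. Rearranging,
  dy/dx = -(∂F/∂x)/(∂F/∂y) = -(6sin(y))/(6x·cos(y)) = -tan(y)/x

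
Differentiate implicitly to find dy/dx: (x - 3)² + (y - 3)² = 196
Differentiate the relation implicitly: treat y = y(x) and apply the chain rule, so every y-derivative picks up a y' = dy/dx factor.

With everything moved to the left-hand side, differentiate term by term:
  d/dx[(x - 3)^2] = 2x - 6
  d/dx[(y - 3)^2] = 2·y'(y - 3)
  d/dx[-196] = 0

Separating the contributions that come from x directly and those that come through y:
  without y':      2x - 6
  multiplying y':  2y - 6

so (2x - 6) + (2y - 6)·y' = 0, and therefore
  dy/dx = -(2x - 6)/(2y - 6) = (3 - x)/(y - 3)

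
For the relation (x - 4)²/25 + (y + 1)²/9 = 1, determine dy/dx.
Differentiate the relation implicitly: treat y = y(x) and apply the chain rule, so every y-derivative picks up a y' = dy/dx factor.

With everything moved to the left-hand side, differentiate term by term:
  d/dx[(x - 4)^2/25] = 2x/25 - 8/25
  d/dx[(y + 1)^2/9] = 2·y'(y + 1)/9
  d/dx[-1] = 0

Separating the contributions that come from x directly and those that come through y:
  without y':      2x/25 - 8/25
  multiplying y':  2y/9 + 2/9

so (2x/25 - 8/25) + (2y/9 + 2/9)·y' = 0, and therefore
  dy/dx = -(2x/25 - 8/25)/(2y/9 + 2/9)
        = -(2(x - 4)/25)/(2(y + 1)/9) = 9(4 - x)/(25(y + 1))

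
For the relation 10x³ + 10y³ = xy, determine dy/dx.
Differentiate the relation implicitly: treat y = y(x) and apply the chain rule, so every y-derivative picks up a y' = dy/dx factor.

With everything moved to the left-hand side, differentiate term by term:
  d/dx[10x^3] = 30x^2
  d/dx[-xy] = -x·y' - y
  d/dx[10y^3] = 30y^2·y'

Separating the contributions that come from x directly and those that come through y:
  without y':      30x^2 - y
  multiplying y':  -x + 30y^2

so (30x^2 - y) + (-x + 30y^2)·y' = 0, and therefore
  dy/dx = -(30x^2 - y)/(-x + 30y^2) = (30x^2 - y)/(x - 30y^2)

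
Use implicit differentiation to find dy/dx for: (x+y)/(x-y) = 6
Differentiate both sides with respect to x, treating y as y(x). By the chain rule, any term containing y contributes a factor of y' = dy/dx when we differentiate it.

Move every term to one side and write the relation as F(x, y) = 0. Term by term,
  d/dx[(x + y)/(x - y)] = (y' + 1)/(x - y) + (x + y)(y' - 1)/(x - y)^2
  d/dx[-6] = 0

The pieces without y' make up ∂F/∂x and the coefficient of y' is ∂F/∂y:
  ∂F/∂x = 1/(x - y) - (x + y)/(x - y)^2,
  ∂F/∂y = 1/(x - y) + (x + y)/(x - y)^2.

Since d/dx[F] = ∂F/∂x + (∂F/∂y)·y' = 0, solve for y':
  (∂F/∂y)·y' = -∂F/∂x
  dy/dx = -(∂F/∂x)/(∂F/∂y) = -(1/(x - y) - (x + y)/(x - y)^2)/(1/(x - y) + (x + y)/(x - y)^2)
        = -(-2y/(x - y)^2)/(2x/(x - y)^2) = y/x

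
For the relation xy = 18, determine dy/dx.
Differentiate the relation implicitly: treat y = y(x) and apply the chain rule, so every y-derivative picks up a y' = dy/dx factor.

With everything moved to the left-hand side, differentiate term by term:
  d/dx[xy] = x·y' + y
  d/dx[-18] = 0

Separating the contributions that come from x directly and those that come through y:
  without y':      y
  multiplying y':  x

so (y) + (x)·y' = 0, and therefore
  dy/dx = -(y)/(x) = -y/x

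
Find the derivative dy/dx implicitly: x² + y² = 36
Differentiate the relation implicitly: treat y = y(x) and apply the chain rule, so every y-derivative picks up a y' = dy/dx factor.

With everything moved to the left-hand side, differentiate term by term:
  d/dx[x^2] = 2x
  d/dx[y^2] = 2y·y'
  d/dx[-36] = 0

Separating the contributions that come from x directly and those that come through y:
  without y':      2x
  multiplying y':  2y

so (2x) + (2y)·y' = 0, and therefore
  dy/dx = -(2x)/(2y) = -x/y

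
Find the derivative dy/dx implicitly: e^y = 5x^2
Differentiate the relation implicitly: treat y = y(x) and apply the chain rule, so every y-derivative picks up a y' = dy/dx factor.

With everything moved to the left-hand side, differentiate term by term:
  d/dx[-5x^2] = -10x
  d/dx[e^(y)] = y'·e^(y)

Separating the contributions that come from x directly and those that come through y:
  without y':      -10x
  multiplying y':  e^(y)

so (-10x) + (e^(y))·y' = 0, and therefore
  dy/dx = -(-10x)/(e^(y)) = 10x·e^(-y)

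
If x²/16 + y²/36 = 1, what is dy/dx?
Differentiate both sides with respect to x, treating y as y(x). By the chain rule, any term containing y contributes a factor of y' = dy/dx when we differentiate it.

Move every term to one side and write the relation as F(x, y) = 0. Term by term,
  d/dx[x^2/16] = x/8
  d/dx[y^2/36] = y·y'/18
  d/dx[-1] = 0

The pieces without y' make up ∂F/∂x and the coefficient of y' is ∂F/∂y:
  ∂F/∂x = x/8,
  ∂F/∂y = y/18.

Since d/dx[F] = ∂F/∂x + (∂F/∂y)·y' = 0, solve for y':
  (∂F/∂y)·y' = -∂F/∂x
  dy/dx = -(∂F/∂x)/(∂F/∂y) = -(x/8)/(y/18) = -9x/(4y)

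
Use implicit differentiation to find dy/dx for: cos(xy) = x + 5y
Differentiate both sides with respect to x, treating y as y(x). By the chain rule, any term containing y contributes a factor of y' = dy/dx when we differentiate it.

Move every term to one side and write the relation as F(x, y) = 0. Term by term,
  d/dx[-x] = -1
  d/dx[-5y] = -5·y'
  d/dx[cos(xy)] = -(x·y' + y)·sin(xy)

The pieces without y' make up ∂F/∂x and the coefficient of y' is ∂F/∂y:
  ∂F/∂x = -y·sin(xy) - 1,
  ∂F/∂y = -x·sin(xy) - 5.

Since d/dx[F] = ∂F/∂x + (∂F/∂y)·y' = 0, solve for y':
  (∂F/∂y)·y' = -∂F/∂x
  dy/dx = -(∂F/∂x)/(∂F/∂y) = -(-y·sin(xy) - 1)/(-x·sin(xy) - 5) = -(y·sin(xy) + 1)/(x·sin(xy) + 5)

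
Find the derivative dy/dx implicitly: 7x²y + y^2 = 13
Differentiate the relation implicitly: treat y = y(x) and apply the chain rule, so every y-derivative picks up a y' = dy/dx factor.

With everything moved to the left-hand side, differentiate term by term:
  d/dx[7x^2y] = 7x^2·y' + 14xy
  d/dx[y^2] = 2y·y'
  d/dx[-13] = 0

Separating the contributions that come from x directly and those that come through y:
  without y':      14xy
  multiplying y':  7x^2 + 2y

so (14xy) + (7x^2 + 2y)·y' = 0, and therefore
  dy/dx = -(14xy)/(7x^2 + 2y) = -14xy/(7x^2 + 2y)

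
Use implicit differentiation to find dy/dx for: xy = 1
Apply d/dx to both sides, remembering that y depends on x. Each occurrence of y therefore brings in a y' = dy/dx via the chain rule.

With F(x, y) equal to the left-hand side minus the right, differentiate F term by term:
  d/dx[xy] = x·y' + y
  d/dx[-1] = 0
Adding these up, d/dx[F] = 0 becomes
  (y) + (x)·y' = 0,
so isolating y',
  dy/dx = -(y)/(x) = -y/x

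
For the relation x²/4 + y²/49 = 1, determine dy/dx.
Differentiate both sides with respect to x, treating y as y(x). By the chain rule, any term containing y contributes a factor of y' = dy/dx when we differentiate it.

Move every term to one side and write the relation as F(x, y) = 0. Term by term,
  d/dx[x^2/4] = x/2
  d/dx[y^2/49] = 2y·y'/49
  d/dx[-1] = 0

The pieces without y' make up ∂F/∂x and the coefficient of y' is ∂F/∂y:
  ∂F/∂x = x/2,
  ∂F/∂y = 2y/49.

Since d/dx[F] = ∂F/∂x + (∂F/∂y)·y' = 0, solve for y':
  (∂F/∂y)·y' = -∂F/∂x
  dy/dx = -(∂F/∂x)/(∂F/∂y) = -(x/2)/(2y/49) = -49x/(4y)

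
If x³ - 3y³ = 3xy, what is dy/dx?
Take d/dx of both sides. Since y is implicitly a function of x, the chain rule attaches a y' = dy/dx factor whenever we differentiate through y.

Set F(x, y) = (left side) − (right side), so the curve is F = 0. Differentiating each term of F:
  d/dx[x^3] = 3x^2
  d/dx[-3xy] = -3x·y' - 3y
  d/dx[-3y^3] = -9y^2·y'

Collecting, the y'-free part is the partial derivative in x and the y' coefficient is the partial derivative in y:
  ∂F/∂x = 3x^2 - 3y
  ∂F/∂y = -3x - 9y^2

so d/dx[F(x, y(x))] = ∂F/∂x + (∂F/∂y)·y' = 0. Rearranging,
  dy/dx = -(∂F/∂x)/(∂F/∂y) = -(3x^2 - 3y)/(-3x - 9y^2) = (x^2 - y)/(x + 3y^2)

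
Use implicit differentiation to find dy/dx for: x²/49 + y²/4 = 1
Differentiate both sides with respect to x, treating y as y(x). By the chain rule, any term containing y contributes a factor of y' = dy/dx when we differentiate it.

Move every term to one side and write the relation as F(x, y) = 0. Term by term,
  d/dx[x^2/49] = 2x/49
  d/dx[y^2/4] = y·y'/2
  d/dx[-1] = 0

The pieces without y' make up ∂F/∂x and the coefficient of y' is ∂F/∂y:
  ∂F/∂x = 2x/49,
  ∂F/∂y = y/2.

Since d/dx[F] = ∂F/∂x + (∂F/∂y)·y' = 0, solve for y':
  (∂F/∂y)·y' = -∂F/∂x
  dy/dx = -(∂F/∂x)/(∂F/∂y) = -(2x/49)/(y/2) = -4x/(49y)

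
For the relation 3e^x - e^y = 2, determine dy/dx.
Differentiate both sides with respect to x, treating y as y(x). By the chain rule, any term containing y contributes a factor of y' = dy/dx when we differentiate it.

Move every term to one side and write the relation as F(x, y) = 0. Term by term,
  d/dx[3e^(x)] = 3e^(x)
  d/dx[-e^(y)] = -y'·e^(y)
  d/dx[-2] = 0

The pieces without y' make up ∂F/∂x and the coefficient of y' is ∂F/∂y:
  ∂F/∂x = 3e^(x),
  ∂F/∂y = -e^(y).

Since d/dx[F] = ∂F/∂x + (∂F/∂y)·y' = 0, solve for y':
  (∂F/∂y)·y' = -∂F/∂x
  dy/dx = -(∂F/∂x)/(∂F/∂y) = -(3e^(x))/(-e^(y)) = 3e^(x - y)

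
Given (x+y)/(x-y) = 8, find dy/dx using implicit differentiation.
Take d/dx of both sides. Since y is implicitly a function of x, the chain rule attaches a y' = dy/dx factor whenever we differentiate through y.

Set F(x, y) = (left side) − (right side), so the curve is F = 0. Differentiating each term of F:
  d/dx[(x + y)/(x - y)] = (y' + 1)/(x - y) + (x + y)(y' - 1)/(x - y)^2
  d/dx[-8] = 0

Collecting, the y'-free part is the partial derivative in x and the y' coefficient is the partial derivative in y:
  ∂F/∂x = 1/(x - y) - (x + y)/(x - y)^2
  ∂F/∂y = 1/(x - y) + (x + y)/(x - y)^2

so d/dx[F(x, y(x))] = ∂F/∂x + (∂F/∂y)·y' = 0. Rearranging,
  dy/dx = -(∂F/∂x)/(∂F/∂y) = -(1/(x - y) - (x + y)/(x - y)^2)/(1/(x - y) + (x + y)/(x - y)^2)
        = -(-2y/(x - y)^2)/(2x/(x - y)^2) = y/x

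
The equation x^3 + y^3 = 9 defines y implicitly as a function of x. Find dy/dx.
Differentiate both sides with respect to x, treating y as y(x). By the chain rule, any term containing y contributes a factor of y' = dy/dx when we differentiate it.

Move every term to one side and write the relation as F(x, y) = 0. Term by term,
  d/dx[x^3] = 3x^2
  d/dx[y^3] = 3y^2·y'
  d/dx[-9] = 0

The pieces without y' make up ∂F/∂x and the coefficient of y' is ∂F/∂y:
  ∂F/∂x = 3x^2,
  ∂F/∂y = 3y^2.

Since d/dx[F] = ∂F/∂x + (∂F/∂y)·y' = 0, solve for y':
  (∂F/∂y)·y' = -∂F/∂x
  dy/dx = -(∂F/∂x)/(∂F/∂y) = -(3x^2)/(3y^2) = -x^2/y^2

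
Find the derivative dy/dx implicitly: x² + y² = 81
Differentiate the relation implicitly: treat y = y(x) and apply the chain rule, so every y-derivative picks up a y' = dy/dx factor.

With everything moved to the left-hand side, differentiate term by term:
  d/dx[x^2] = 2x
  d/dx[y^2] = 2y·y'
  d/dx[-81] = 0

Separating the contributions that come from x directly and those that come through y:
  without y':      2x
  multiplying y':  2y

so (2x) + (2y)·y' = 0, and therefore
  dy/dx = -(2x)/(2y) = -x/y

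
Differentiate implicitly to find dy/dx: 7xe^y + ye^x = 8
Take d/dx of both sides. Since y is implicitly a function of x, the chain rule attaches a y' = dy/dx factor whenever we differentiate through y.

Set F(x, y) = (left side) − (right side), so the curve is F = 0. Differentiating each term of F:
  d/dx[7x·e^(y)] = 7x·y'·e^(y) + 7e^(y)
  d/dx[y·e^(x)] = y·e^(x) + y'·e^(x)
  d/dx[-8] = 0

Collecting, the y'-free part is the partial derivative in x and the y' coefficient is the partial derivative in y:
  ∂F/∂x = y·e^(x) + 7e^(y)
  ∂F/∂y = 7x·e^(y) + e^(x)

so d/dx[F(x, y(x))] = ∂F/∂x + (∂F/∂y)·y' = 0. Rearranging,
  dy/dx = -(∂F/∂x)/(∂F/∂y) = -(y·e^(x) + 7e^(y))/(7x·e^(y) + e^(x)) = (-y·e^(x) - 7e^(y))/(7x·e^(y) + e^(x))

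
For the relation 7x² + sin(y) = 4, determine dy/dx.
Take d/dx of both sides. Since y is implicitly a function of x, the chain rule attaches a y' = dy/dx factor whenever we differentiate through y.

Set F(x, y) = (left side) − (right side), so the curve is F = 0. Differentiating each term of F:
  d/dx[7x^2] = 14x
  d/dx[sin(y)] = y'·cos(y)
  d/dx[-4] = 0

Collecting, the y'-free part is the partial derivative in x and the y' coefficient is the partial derivative in y:
  ∂F/∂x = 14x
  ∂F/∂y = cos(y)

so d/dx[F(x, y(x))] = ∂F/∂x + (∂F/∂y)·y' = 0. Rearranging,
  dy/dx = -(∂F/∂x)/(∂F/∂y) = -(14x)/(cos(y)) = -14x/cos(y)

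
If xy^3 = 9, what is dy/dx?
Differentiate both sides with respect to x, treating y as y(x). By the chain rule, any term containing y contributes a factor of y' = dy/dx when we differentiate it.

Move every term to one side and write the relation as F(x, y) = 0. Term by term,
  d/dx[xy^3] = 3xy^2·y' + y^3
  d/dx[-9] = 0

The pieces without y' make up ∂F/∂x and the coefficient of y' is ∂F/∂y:
  ∂F/∂x = y^3,
  ∂F/∂y = 3xy^2.

Since d/dx[F] = ∂F/∂x + (∂F/∂y)·y' = 0, solve for y':
  (∂F/∂y)·y' = -∂F/∂x
  dy/dx = -(∂F/∂x)/(∂F/∂y) = -(y^3)/(3xy^2) = -y/(3x)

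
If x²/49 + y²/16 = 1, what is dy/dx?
Apply d/dx to both sides, remembering that y depends on x. Each occurrence of y therefore brings in a y' = dy/dx via the chain rule.

With F(x, y) equal to the left-hand side minus the right, differentiate F term by term:
  d/dx[x^2/49] = 2x/49
  d/dx[y^2/16] = y·y'/8
  d/dx[-1] = 0
Adding these up, d/dx[F] = 0 becomes
  (2x/49) + (y/8)·y' = 0,
so isolating y',
  dy/dx = -(2x/49)/(y/8) = -16x/(49y)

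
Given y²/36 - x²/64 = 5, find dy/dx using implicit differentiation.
Take d/dx of both sides. Since y is implicitly a function of x, the chain rule attaches a y' = dy/dx factor whenever we differentiate through y.

Set F(x, y) = (left side) − (right side), so the curve is F = 0. Differentiating each term of F:
  d/dx[-x^2/64] = -x/32
  d/dx[y^2/36] = y·y'/18
  d/dx[-5] = 0

Collecting, the y'-free part is the partial derivative in x and the y' coefficient is the partial derivative in y:
  ∂F/∂x = -x/32
  ∂F/∂y = y/18

so d/dx[F(x, y(x))] = ∂F/∂x + (∂F/∂y)·y' = 0. Rearranging,
  dy/dx = -(∂F/∂x)/(∂F/∂y) = -(-x/32)/(y/18) = 9x/(16y)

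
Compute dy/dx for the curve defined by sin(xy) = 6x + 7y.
Take d/dx of both sides. Since y is implicitly a function of x, the chain rule attaches a y' = dy/dx factor whenever we differentiate through y.

Set F(x, y) = (left side) − (right side), so the curve is F = 0. Differentiating each term of F:
  d/dx[-6x] = -6
  d/dx[-7y] = -7·y'
  d/dx[sin(xy)] = (x·y' + y)·cos(xy)

Collecting, the y'-free part is the partial derivative in x and the y' coefficient is the partial derivative in y:
  ∂F/∂x = y·cos(xy) - 6
  ∂F/∂y = x·cos(xy) - 7

so d/dx[F(x, y(x))] = ∂F/∂x + (∂F/∂y)·y' = 0. Rearranging,
  dy/dx = -(∂F/∂x)/(∂F/∂y) = -(y·cos(xy) - 6)/(x·cos(xy) - 7) = (-y·cos(xy) + 6)/(x·cos(xy) - 7)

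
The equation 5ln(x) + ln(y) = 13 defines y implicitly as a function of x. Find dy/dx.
Take d/dx of both sides. Since y is implicitly a function of x, the chain rule attaches a y' = dy/dx factor whenever we differentiate through y.

Set F(x, y) = (left side) − (right side), so the curve is F = 0. Differentiating each term of F:
  d/dx[5ln(x)] = 5/x
  d/dx[ln(y)] = y'/y
  d/dx[-13] = 0

Collecting, the y'-free part is the partial derivative in x and the y' coefficient is the partial derivative in y:
  ∂F/∂x = 5/x
  ∂F/∂y = 1/y

so d/dx[F(x, y(x))] = ∂F/∂x + (∂F/∂y)·y' = 0. Rearranging,
  dy/dx = -(∂F/∂x)/(∂F/∂y) = -(5/x)/(1/y) = -5y/x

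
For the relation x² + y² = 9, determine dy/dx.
Differentiate both sides with respect to x, treating y as y(x). By the chain rule, any term containing y contributes a factor of y' = dy/dx when we differentiate it.

Move every term to one side and write the relation as F(x, y) = 0. Term by term,
  d/dx[x^2] = 2x
  d/dx[y^2] = 2y·y'
  d/dx[-9] = 0

The pieces without y' make up ∂F/∂x and the coefficient of y' is ∂F/∂y:
  ∂F/∂x = 2x,
  ∂F/∂y = 2y.

Since d/dx[F] = ∂F/∂x + (∂F/∂y)·y' = 0, solve for y':
  (∂F/∂y)·y' = -∂F/∂x
  dy/dx = -(∂F/∂x)/(∂F/∂y) = -(2x)/(2y) = -x/y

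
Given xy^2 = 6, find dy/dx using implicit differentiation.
Differentiate both sides with respect to x, treating y as y(x). By the chain rule, any term containing y contributes a factor of y' = dy/dx when we differentiate it.

Move every term to one side and write the relation as F(x, y) = 0. Term by term,
  d/dx[xy^2] = 2xy·y' + y^2
  d/dx[-6] = 0

The pieces without y' make up ∂F/∂x and the coefficient of y' is ∂F/∂y:
  ∂F/∂x = y^2,
  ∂F/∂y = 2xy.

Since d/dx[F] = ∂F/∂x + (∂F/∂y)·y' = 0, solve for y':
  (∂F/∂y)·y' = -∂F/∂x
  dy/dx = -(∂F/∂x)/(∂F/∂y) = -(y^2)/(2xy) = -y/(2x)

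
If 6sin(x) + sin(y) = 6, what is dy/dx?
Differentiate the relation implicitly: treat y = y(x) and apply the chain rule, so every y-derivative picks up a y' = dy/dx factor.

With everything moved to the left-hand side, differentiate term by term:
  d/dx[6sin(x)] = 6cos(x)
  d/dx[sin(y)] = y'·cos(y)
  d/dx[-6] = 0

Separating the contributions that come from x directly and those that come through y:
  without y':      6cos(x)
  multiplying y':  cos(y)

so (6cos(x)) + (cos(y))·y' = 0, and therefore
  dy/dx = -(6cos(x))/(cos(y)) = -6cos(x)/cos(y)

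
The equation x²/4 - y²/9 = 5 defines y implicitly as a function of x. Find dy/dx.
Apply d/dx to both sides, remembering that y depends on x. Each occurrence of y therefore brings in a y' = dy/dx via the chain rule.

With F(x, y) equal to the left-hand side minus the right, differentiate F term by term:
  d/dx[x^2/4] = x/2
  d/dx[-y^2/9] = -2y·y'/9
  d/dx[-5] = 0
Adding these up, d/dx[F] = 0 becomes
  (x/2) + (-2y/9)·y' = 0,
so isolating y',
  dy/dx = -(x/2)/(-2y/9) = 9x/(4y)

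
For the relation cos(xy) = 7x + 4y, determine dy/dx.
Take d/dx of both sides. Since y is implicitly a function of x, the chain rule attaches a y' = dy/dx factor whenever we differentiate through y.

Set F(x, y) = (left side) − (right side), so the curve is F = 0. Differentiating each term of F:
  d/dx[-7x] = -7
  d/dx[-4y] = -4·y'
  d/dx[cos(xy)] = -(x·y' + y)·sin(xy)

Collecting, the y'-free part is the partial derivative in x and the y' coefficient is the partial derivative in y:
  ∂F/∂x = -y·sin(xy) - 7
  ∂F/∂y = -x·sin(xy) - 4

so d/dx[F(x, y(x))] = ∂F/∂x + (∂F/∂y)·y' = 0. Rearranging,
  dy/dx = -(∂F/∂x)/(∂F/∂y) = -(-y·sin(xy) - 7)/(-x·sin(xy) - 4) = -(y·sin(xy) + 7)/(x·sin(xy) + 4)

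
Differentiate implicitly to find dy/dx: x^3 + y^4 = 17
Differentiate the relation implicitly: treat y = y(x) and apply the chain rule, so every y-derivative picks up a y' = dy/dx factor.

With everything moved to the left-hand side, differentiate term by term:
  d/dx[x^3] = 3x^2
  d/dx[y^4] = 4y^3·y'
  d/dx[-17] = 0

Separating the contributions that come from x directly and those that come through y:
  without y':      3x^2
  multiplying y':  4y^3

so (3x^2) + (4y^3)·y' = 0, and therefore
  dy/dx = -(3x^2)/(4y^3) = -3x^2/(4y^3)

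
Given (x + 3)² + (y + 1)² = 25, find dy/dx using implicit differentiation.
Differentiate both sides with respect to x, treating y as y(x). By the chain rule, any term containing y contributes a factor of y' = dy/dx when we differentiate it.

Move every term to one side and write the relation as F(x, y) = 0. Term by term,
  d/dx[(x + 3)^2] = 2x + 6
  d/dx[(y + 1)^2] = 2·y'(y + 1)
  d/dx[-25] = 0

The pieces without y' make up ∂F/∂x and the coefficient of y' is ∂F/∂y:
  ∂F/∂x = 2x + 6,
  ∂F/∂y = 2y + 2.

Since d/dx[F] = ∂F/∂x + (∂F/∂y)·y' = 0, solve for y':
  (∂F/∂y)·y' = -∂F/∂x
  dy/dx = -(∂F/∂x)/(∂F/∂y) = -(2x + 6)/(2y + 2) = (-x - 3)/(y + 1)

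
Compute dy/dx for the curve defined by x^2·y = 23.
Take d/dx of both sides. Since y is implicitly a function of x, the chain rule attaches a y' = dy/dx factor whenever we differentiate through y.

Set F(x, y) = (left side) − (right side), so the curve is F = 0. Differentiating each term of F:
  d/dx[x^2y] = x^2·y' + 2xy
  d/dx[-23] = 0

Collecting, the y'-free part is the partial derivative in x and the y' coefficient is the partial derivative in y:
  ∂F/∂x = 2xy
  ∂F/∂y = x^2

so d/dx[F(x, y(x))] = ∂F/∂x + (∂F/∂y)·y' = 0. Rearranging,
  dy/dx = -(∂F/∂x)/(∂F/∂y) = -(2xy)/(x^2) = -2y/x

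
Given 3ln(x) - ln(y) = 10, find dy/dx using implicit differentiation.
Take d/dx of both sides. Since y is implicitly a function of x, the chain rule attaches a y' = dy/dx factor whenever we differentiate through y.

Set F(x, y) = (left side) − (right side), so the curve is F = 0. Differentiating each term of F:
  d/dx[3ln(x)] = 3/x
  d/dx[-ln(y)] = -y'/y
  d/dx[-10] = 0

Collecting, the y'-free part is the partial derivative in x and the y' coefficient is the partial derivative in y:
  ∂F/∂x = 3/x
  ∂F/∂y = -1/y

so d/dx[F(x, y(x))] = ∂F/∂x + (∂F/∂y)·y' = 0. Rearranging,
  dy/dx = -(∂F/∂x)/(∂F/∂y) = -(3/x)/(-1/y) = 3y/x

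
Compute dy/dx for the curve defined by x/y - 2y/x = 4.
Take d/dx of both sides. Since y is implicitly a function of x, the chain rule attaches a y' = dy/dx factor whenever we differentiate through y.

Set F(x, y) = (left side) − (right side), so the curve is F = 0. Differentiating each term of F:
  d/dx[x/y] = -x·y'/y^2 + 1/y
  d/dx[-2y/x] = -2·y'/x + 2y/x^2
  d/dx[-4] = 0

Collecting, the y'-free part is the partial derivative in x and the y' coefficient is the partial derivative in y:
  ∂F/∂x = 1/y + 2y/x^2
  ∂F/∂y = -x/y^2 - 2/x

so d/dx[F(x, y(x))] = ∂F/∂x + (∂F/∂y)·y' = 0. Rearranging,
  dy/dx = -(∂F/∂x)/(∂F/∂y) = -(1/y + 2y/x^2)/(-x/y^2 - 2/x)
        = -((x^2 + 2y^2)/(x^2y))/(-(x^2 + 2y^2)/(xy^2)) = y/x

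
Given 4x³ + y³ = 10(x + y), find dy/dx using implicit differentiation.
Differentiate both sides with respect to x, treating y as y(x). By the chain rule, any term containing y contributes a factor of y' = dy/dx when we differentiate it.

Move every term to one side and write the relation as F(x, y) = 0. Term by term,
  d/dx[4x^3] = 12x^2
  d/dx[-10x] = -10
  d/dx[y^3] = 3y^2·y'
  d/dx[-10y] = -10·y'

The pieces without y' make up ∂F/∂x and the coefficient of y' is ∂F/∂y:
  ∂F/∂x = 12x^2 - 10,
  ∂F/∂y = 3y^2 - 10.

Since d/dx[F] = ∂F/∂x + (∂F/∂y)·y' = 0, solve for y':
  (∂F/∂y)·y' = -∂F/∂x
  dy/dx = -(∂F/∂x)/(∂F/∂y) = -(12x^2 - 10)/(3y^2 - 10) = 2(5 - 6x^2)/(3y^2 - 10)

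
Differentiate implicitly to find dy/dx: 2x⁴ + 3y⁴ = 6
Differentiate both sides with respect to x, treating y as y(x). By the chain rule, any term containing y contributes a factor of y' = dy/dx when we differentiate it.

Move every term to one side and write the relation as F(x, y) = 0. Term by term,
  d/dx[2x^4] = 8x^3
  d/dx[3y^4] = 12y^3·y'
  d/dx[-6] = 0

The pieces without y' make up ∂F/∂x and the coefficient of y' is ∂F/∂y:
  ∂F/∂x = 8x^3,
  ∂F/∂y = 12y^3.

Since d/dx[F] = ∂F/∂x + (∂F/∂y)·y' = 0, solve for y':
  (∂F/∂y)·y' = -∂F/∂x
  dy/dx = -(∂F/∂x)/(∂F/∂y) = -(8x^3)/(12y^3) = -2x^3/(3y^3)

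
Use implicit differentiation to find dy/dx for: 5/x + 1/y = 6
Differentiate the relation implicitly: treat y = y(x) and apply the chain rule, so every y-derivative picks up a y' = dy/dx factor.

With everything moved to the left-hand side, differentiate term by term:
  d/dx[1/y] = -y'/y^2
  d/dx[5/x] = -5/x^2
  d/dx[-6] = 0

Separating the contributions that come from x directly and those that come through y:
  without y':      -5/x^2
  multiplying y':  -1/y^2

so (-5/x^2) + (-1/y^2)·y' = 0, and therefore
  dy/dx = -(-5/x^2)/(-1/y^2) = -5y^2/x^2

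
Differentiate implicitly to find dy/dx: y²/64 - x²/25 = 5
Differentiate the relation implicitly: treat y = y(x) and apply the chain rule, so every y-derivative picks up a y' = dy/dx factor.

With everything moved to the left-hand side, differentiate term by term:
  d/dx[-x^2/25] = -2x/25
  d/dx[y^2/64] = y·y'/32
  d/dx[-5] = 0

Separating the contributions that come from x directly and those that come through y:
  without y':      -2x/25
  multiplying y':  y/32

so (-2x/25) + (y/32)·y' = 0, and therefore
  dy/dx = -(-2x/25)/(y/32) = 64x/(25y)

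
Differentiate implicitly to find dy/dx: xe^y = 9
Differentiate both sides with respect to x, treating y as y(x). By the chain rule, any term containing y contributes a factor of y' = dy/dx when we differentiate it.

Move every term to one side and write the relation as F(x, y) = 0. Term by term,
  d/dx[x·e^(y)] = x·y'·e^(y) + e^(y)
  d/dx[-9] = 0

The pieces without y' make up ∂F/∂x and the coefficient of y' is ∂F/∂y:
  ∂F/∂x = e^(y),
  ∂F/∂y = x·e^(y).

Since d/dx[F] = ∂F/∂x + (∂F/∂y)·y' = 0, solve for y':
  (∂F/∂y)·y' = -∂F/∂x
  dy/dx = -(∂F/∂x)/(∂F/∂y) = -(e^(y))/(x·e^(y)) = -1/x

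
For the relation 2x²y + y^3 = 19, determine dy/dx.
Apply d/dx to both sides, remembering that y depends on x. Each occurrence of y therefore brings in a y' = dy/dx via the chain rule.

With F(x, y) equal to the left-hand side minus the right, differentiate F term by term:
  d/dx[2x^2y] = 2x^2·y' + 4xy
  d/dx[y^3] = 3y^2·y'
  d/dx[-19] = 0
Adding these up, d/dx[F] = 0 becomes
  (4xy) + (2x^2 + 3y^2)·y' = 0,
so isolating y',
  dy/dx = -(4xy)/(2x^2 + 3y^2) = -4xy/(2x^2 + 3y^2)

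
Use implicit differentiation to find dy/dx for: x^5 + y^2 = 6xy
Take d/dx of both sides. Since y is implicitly a function of x, the chain rule attaches a y' = dy/dx factor whenever we differentiate through y.

Set F(x, y) = (left side) − (right side), so the curve is F = 0. Differentiating each term of F:
  d/dx[x^5] = 5x^4
  d/dx[-6xy] = -6x·y' - 6y
  d/dx[y^2] = 2y·y'

Collecting, the y'-free part is the partial derivative in x and the y' coefficient is the partial derivative in y:
  ∂F/∂x = 5x^4 - 6y
  ∂F/∂y = -6x + 2y

so d/dx[F(x, y(x))] = ∂F/∂x + (∂F/∂y)·y' = 0. Rearranging,
  dy/dx = -(∂F/∂x)/(∂F/∂y) = -(5x^4 - 6y)/(-6x + 2y) = (5x^4 - 6y)/(2(3x - y))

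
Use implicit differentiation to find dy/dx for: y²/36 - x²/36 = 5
Differentiate the relation implicitly: treat y = y(x) and apply the chain rule, so every y-derivative picks up a y' = dy/dx factor.

With everything moved to the left-hand side, differentiate term by term:
  d/dx[-x^2/36] = -x/18
  d/dx[y^2/36] = y·y'/18
  d/dx[-5] = 0

Separating the contributions that come from x directly and those that come through y:
  without y':      -x/18
  multiplying y':  y/18

so (-x/18) + (y/18)·y' = 0, and therefore
  dy/dx = -(-x/18)/(y/18) = x/y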